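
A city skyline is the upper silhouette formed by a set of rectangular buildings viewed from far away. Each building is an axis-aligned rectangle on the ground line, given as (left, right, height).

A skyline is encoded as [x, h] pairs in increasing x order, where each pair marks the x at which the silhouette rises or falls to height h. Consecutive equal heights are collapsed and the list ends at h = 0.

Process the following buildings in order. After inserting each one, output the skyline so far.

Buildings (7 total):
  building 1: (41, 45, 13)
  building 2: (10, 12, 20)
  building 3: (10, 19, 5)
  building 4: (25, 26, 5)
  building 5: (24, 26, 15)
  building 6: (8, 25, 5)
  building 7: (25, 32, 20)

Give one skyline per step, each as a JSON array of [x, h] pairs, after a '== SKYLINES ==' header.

== SKYLINES ==
[[41,13],[45,0]]
[[10,20],[12,0],[41,13],[45,0]]
[[10,20],[12,5],[19,0],[41,13],[45,0]]
[[10,20],[12,5],[19,0],[25,5],[26,0],[41,13],[45,0]]
[[10,20],[12,5],[19,0],[24,15],[26,0],[41,13],[45,0]]
[[8,5],[10,20],[12,5],[24,15],[26,0],[41,13],[45,0]]
[[8,5],[10,20],[12,5],[24,15],[25,20],[32,0],[41,13],[45,0]]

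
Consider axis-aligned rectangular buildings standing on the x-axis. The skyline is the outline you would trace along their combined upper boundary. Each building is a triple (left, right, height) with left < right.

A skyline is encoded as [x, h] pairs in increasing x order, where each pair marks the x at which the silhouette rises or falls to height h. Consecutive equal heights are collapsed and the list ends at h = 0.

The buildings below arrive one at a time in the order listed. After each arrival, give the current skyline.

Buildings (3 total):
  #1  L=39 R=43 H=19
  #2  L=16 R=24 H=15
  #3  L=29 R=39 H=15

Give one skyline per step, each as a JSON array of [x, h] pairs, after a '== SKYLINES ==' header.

== SKYLINES ==
[[39,19],[43,0]]
[[16,15],[24,0],[39,19],[43,0]]
[[16,15],[24,0],[29,15],[39,19],[43,0]]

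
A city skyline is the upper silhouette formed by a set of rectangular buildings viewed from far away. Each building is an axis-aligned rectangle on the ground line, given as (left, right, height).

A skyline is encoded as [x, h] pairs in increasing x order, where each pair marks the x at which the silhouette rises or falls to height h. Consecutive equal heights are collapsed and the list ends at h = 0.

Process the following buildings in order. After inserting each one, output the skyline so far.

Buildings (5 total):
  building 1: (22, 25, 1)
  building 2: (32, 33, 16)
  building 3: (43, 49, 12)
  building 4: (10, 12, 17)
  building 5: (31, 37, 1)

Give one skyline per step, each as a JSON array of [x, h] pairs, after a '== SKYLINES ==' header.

== SKYLINES ==
[[22,1],[25,0]]
[[22,1],[25,0],[32,16],[33,0]]
[[22,1],[25,0],[32,16],[33,0],[43,12],[49,0]]
[[10,17],[12,0],[22,1],[25,0],[32,16],[33,0],[43,12],[49,0]]
[[10,17],[12,0],[22,1],[25,0],[31,1],[32,16],[33,1],[37,0],[43,12],[49,0]]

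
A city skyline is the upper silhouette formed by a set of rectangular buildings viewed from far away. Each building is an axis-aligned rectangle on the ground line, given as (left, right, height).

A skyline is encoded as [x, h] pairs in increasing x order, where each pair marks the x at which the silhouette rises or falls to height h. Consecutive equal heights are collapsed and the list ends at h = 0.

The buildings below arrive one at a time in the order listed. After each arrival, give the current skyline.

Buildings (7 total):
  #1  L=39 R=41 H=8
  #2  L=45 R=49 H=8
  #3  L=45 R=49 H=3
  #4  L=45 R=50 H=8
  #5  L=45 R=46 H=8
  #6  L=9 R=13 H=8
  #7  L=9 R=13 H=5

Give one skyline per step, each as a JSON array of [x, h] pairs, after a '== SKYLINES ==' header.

== SKYLINES ==
[[39,8],[41,0]]
[[39,8],[41,0],[45,8],[49,0]]
[[39,8],[41,0],[45,8],[49,0]]
[[39,8],[41,0],[45,8],[50,0]]
[[39,8],[41,0],[45,8],[50,0]]
[[9,8],[13,0],[39,8],[41,0],[45,8],[50,0]]
[[9,8],[13,0],[39,8],[41,0],[45,8],[50,0]]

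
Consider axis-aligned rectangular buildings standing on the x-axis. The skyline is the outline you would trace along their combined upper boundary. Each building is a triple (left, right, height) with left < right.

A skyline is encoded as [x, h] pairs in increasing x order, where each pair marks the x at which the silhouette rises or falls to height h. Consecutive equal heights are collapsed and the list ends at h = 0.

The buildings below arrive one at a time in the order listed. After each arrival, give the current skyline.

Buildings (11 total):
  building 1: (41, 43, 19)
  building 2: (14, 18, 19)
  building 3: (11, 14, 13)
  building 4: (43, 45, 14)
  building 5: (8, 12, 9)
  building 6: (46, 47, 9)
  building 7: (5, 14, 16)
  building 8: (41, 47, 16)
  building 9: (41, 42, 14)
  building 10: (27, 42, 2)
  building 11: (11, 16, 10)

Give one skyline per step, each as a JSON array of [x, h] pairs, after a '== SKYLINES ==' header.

== SKYLINES ==
[[41,19],[43,0]]
[[14,19],[18,0],[41,19],[43,0]]
[[11,13],[14,19],[18,0],[41,19],[43,0]]
[[11,13],[14,19],[18,0],[41,19],[43,14],[45,0]]
[[8,9],[11,13],[14,19],[18,0],[41,19],[43,14],[45,0]]
[[8,9],[11,13],[14,19],[18,0],[41,19],[43,14],[45,0],[46,9],[47,0]]
[[5,16],[14,19],[18,0],[41,19],[43,14],[45,0],[46,9],[47,0]]
[[5,16],[14,19],[18,0],[41,19],[43,16],[47,0]]
[[5,16],[14,19],[18,0],[41,19],[43,16],[47,0]]
[[5,16],[14,19],[18,0],[27,2],[41,19],[43,16],[47,0]]
[[5,16],[14,19],[18,0],[27,2],[41,19],[43,16],[47,0]]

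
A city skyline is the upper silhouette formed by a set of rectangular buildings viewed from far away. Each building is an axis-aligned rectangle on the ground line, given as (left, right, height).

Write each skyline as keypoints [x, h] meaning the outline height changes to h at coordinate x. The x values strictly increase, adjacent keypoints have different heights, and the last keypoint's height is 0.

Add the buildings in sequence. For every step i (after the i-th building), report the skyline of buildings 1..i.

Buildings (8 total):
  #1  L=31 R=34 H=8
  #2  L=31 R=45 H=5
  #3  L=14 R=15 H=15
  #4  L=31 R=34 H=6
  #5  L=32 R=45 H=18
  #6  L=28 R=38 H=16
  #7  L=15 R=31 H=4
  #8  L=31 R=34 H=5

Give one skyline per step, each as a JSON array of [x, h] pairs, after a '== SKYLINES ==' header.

== SKYLINES ==
[[31,8],[34,0]]
[[31,8],[34,5],[45,0]]
[[14,15],[15,0],[31,8],[34,5],[45,0]]
[[14,15],[15,0],[31,8],[34,5],[45,0]]
[[14,15],[15,0],[31,8],[32,18],[45,0]]
[[14,15],[15,0],[28,16],[32,18],[45,0]]
[[14,15],[15,4],[28,16],[32,18],[45,0]]
[[14,15],[15,4],[28,16],[32,18],[45,0]]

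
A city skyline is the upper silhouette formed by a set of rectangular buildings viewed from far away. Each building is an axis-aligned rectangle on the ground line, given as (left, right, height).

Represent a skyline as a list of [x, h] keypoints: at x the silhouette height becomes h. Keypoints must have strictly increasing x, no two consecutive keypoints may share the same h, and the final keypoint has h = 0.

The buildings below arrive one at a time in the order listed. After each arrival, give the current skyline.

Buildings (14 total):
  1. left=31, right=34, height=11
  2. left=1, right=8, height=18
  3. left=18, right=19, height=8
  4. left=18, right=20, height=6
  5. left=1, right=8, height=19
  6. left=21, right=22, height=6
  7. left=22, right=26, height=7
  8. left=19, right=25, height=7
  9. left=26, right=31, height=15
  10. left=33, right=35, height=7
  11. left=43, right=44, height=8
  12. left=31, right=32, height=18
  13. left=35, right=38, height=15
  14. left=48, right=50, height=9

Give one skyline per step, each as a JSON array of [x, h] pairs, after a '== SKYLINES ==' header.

== SKYLINES ==
[[31,11],[34,0]]
[[1,18],[8,0],[31,11],[34,0]]
[[1,18],[8,0],[18,8],[19,0],[31,11],[34,0]]
[[1,18],[8,0],[18,8],[19,6],[20,0],[31,11],[34,0]]
[[1,19],[8,0],[18,8],[19,6],[20,0],[31,11],[34,0]]
[[1,19],[8,0],[18,8],[19,6],[20,0],[21,6],[22,0],[31,11],[34,0]]
[[1,19],[8,0],[18,8],[19,6],[20,0],[21,6],[22,7],[26,0],[31,11],[34,0]]
[[1,19],[8,0],[18,8],[19,7],[26,0],[31,11],[34,0]]
[[1,19],[8,0],[18,8],[19,7],[26,15],[31,11],[34,0]]
[[1,19],[8,0],[18,8],[19,7],[26,15],[31,11],[34,7],[35,0]]
[[1,19],[8,0],[18,8],[19,7],[26,15],[31,11],[34,7],[35,0],[43,8],[44,0]]
[[1,19],[8,0],[18,8],[19,7],[26,15],[31,18],[32,11],[34,7],[35,0],[43,8],[44,0]]
[[1,19],[8,0],[18,8],[19,7],[26,15],[31,18],[32,11],[34,7],[35,15],[38,0],[43,8],[44,0]]
[[1,19],[8,0],[18,8],[19,7],[26,15],[31,18],[32,11],[34,7],[35,15],[38,0],[43,8],[44,0],[48,9],[50,0]]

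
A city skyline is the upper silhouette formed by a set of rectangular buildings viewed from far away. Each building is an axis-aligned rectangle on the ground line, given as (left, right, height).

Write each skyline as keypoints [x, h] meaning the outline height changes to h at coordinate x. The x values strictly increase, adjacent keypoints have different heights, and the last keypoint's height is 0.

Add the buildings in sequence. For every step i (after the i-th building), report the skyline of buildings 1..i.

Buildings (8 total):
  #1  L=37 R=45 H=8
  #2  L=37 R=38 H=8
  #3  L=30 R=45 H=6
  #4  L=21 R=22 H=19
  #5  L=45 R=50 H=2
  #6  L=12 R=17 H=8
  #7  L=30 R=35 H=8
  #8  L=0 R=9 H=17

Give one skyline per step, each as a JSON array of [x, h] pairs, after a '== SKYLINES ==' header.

== SKYLINES ==
[[37,8],[45,0]]
[[37,8],[45,0]]
[[30,6],[37,8],[45,0]]
[[21,19],[22,0],[30,6],[37,8],[45,0]]
[[21,19],[22,0],[30,6],[37,8],[45,2],[50,0]]
[[12,8],[17,0],[21,19],[22,0],[30,6],[37,8],[45,2],[50,0]]
[[12,8],[17,0],[21,19],[22,0],[30,8],[35,6],[37,8],[45,2],[50,0]]
[[0,17],[9,0],[12,8],[17,0],[21,19],[22,0],[30,8],[35,6],[37,8],[45,2],[50,0]]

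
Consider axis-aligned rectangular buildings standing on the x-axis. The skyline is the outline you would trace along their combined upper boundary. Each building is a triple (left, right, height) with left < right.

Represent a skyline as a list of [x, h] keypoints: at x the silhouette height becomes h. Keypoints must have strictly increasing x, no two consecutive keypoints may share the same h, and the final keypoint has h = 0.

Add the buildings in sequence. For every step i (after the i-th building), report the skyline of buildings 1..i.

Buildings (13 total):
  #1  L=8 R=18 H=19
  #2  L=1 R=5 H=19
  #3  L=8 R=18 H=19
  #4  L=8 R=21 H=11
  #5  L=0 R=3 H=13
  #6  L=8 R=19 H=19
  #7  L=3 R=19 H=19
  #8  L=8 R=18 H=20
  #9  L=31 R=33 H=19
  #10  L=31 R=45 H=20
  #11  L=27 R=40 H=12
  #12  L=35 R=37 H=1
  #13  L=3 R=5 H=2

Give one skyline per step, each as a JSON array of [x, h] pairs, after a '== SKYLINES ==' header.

== SKYLINES ==
[[8,19],[18,0]]
[[1,19],[5,0],[8,19],[18,0]]
[[1,19],[5,0],[8,19],[18,0]]
[[1,19],[5,0],[8,19],[18,11],[21,0]]
[[0,13],[1,19],[5,0],[8,19],[18,11],[21,0]]
[[0,13],[1,19],[5,0],[8,19],[19,11],[21,0]]
[[0,13],[1,19],[19,11],[21,0]]
[[0,13],[1,19],[8,20],[18,19],[19,11],[21,0]]
[[0,13],[1,19],[8,20],[18,19],[19,11],[21,0],[31,19],[33,0]]
[[0,13],[1,19],[8,20],[18,19],[19,11],[21,0],[31,20],[45,0]]
[[0,13],[1,19],[8,20],[18,19],[19,11],[21,0],[27,12],[31,20],[45,0]]
[[0,13],[1,19],[8,20],[18,19],[19,11],[21,0],[27,12],[31,20],[45,0]]
[[0,13],[1,19],[8,20],[18,19],[19,11],[21,0],[27,12],[31,20],[45,0]]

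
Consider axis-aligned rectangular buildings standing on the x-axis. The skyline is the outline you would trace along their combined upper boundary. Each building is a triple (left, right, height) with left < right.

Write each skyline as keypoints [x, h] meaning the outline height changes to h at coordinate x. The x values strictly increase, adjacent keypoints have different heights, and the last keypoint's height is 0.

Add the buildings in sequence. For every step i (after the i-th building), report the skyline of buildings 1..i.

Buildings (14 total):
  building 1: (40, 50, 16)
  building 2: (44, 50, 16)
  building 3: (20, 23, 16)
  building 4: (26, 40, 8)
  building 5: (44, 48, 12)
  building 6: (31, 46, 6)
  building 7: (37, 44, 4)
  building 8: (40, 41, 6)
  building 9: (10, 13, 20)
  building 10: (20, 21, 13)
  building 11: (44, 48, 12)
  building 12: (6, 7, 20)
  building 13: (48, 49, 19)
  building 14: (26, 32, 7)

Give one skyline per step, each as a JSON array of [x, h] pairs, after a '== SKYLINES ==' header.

== SKYLINES ==
[[40,16],[50,0]]
[[40,16],[50,0]]
[[20,16],[23,0],[40,16],[50,0]]
[[20,16],[23,0],[26,8],[40,16],[50,0]]
[[20,16],[23,0],[26,8],[40,16],[50,0]]
[[20,16],[23,0],[26,8],[40,16],[50,0]]
[[20,16],[23,0],[26,8],[40,16],[50,0]]
[[20,16],[23,0],[26,8],[40,16],[50,0]]
[[10,20],[13,0],[20,16],[23,0],[26,8],[40,16],[50,0]]
[[10,20],[13,0],[20,16],[23,0],[26,8],[40,16],[50,0]]
[[10,20],[13,0],[20,16],[23,0],[26,8],[40,16],[50,0]]
[[6,20],[7,0],[10,20],[13,0],[20,16],[23,0],[26,8],[40,16],[50,0]]
[[6,20],[7,0],[10,20],[13,0],[20,16],[23,0],[26,8],[40,16],[48,19],[49,16],[50,0]]
[[6,20],[7,0],[10,20],[13,0],[20,16],[23,0],[26,8],[40,16],[48,19],[49,16],[50,0]]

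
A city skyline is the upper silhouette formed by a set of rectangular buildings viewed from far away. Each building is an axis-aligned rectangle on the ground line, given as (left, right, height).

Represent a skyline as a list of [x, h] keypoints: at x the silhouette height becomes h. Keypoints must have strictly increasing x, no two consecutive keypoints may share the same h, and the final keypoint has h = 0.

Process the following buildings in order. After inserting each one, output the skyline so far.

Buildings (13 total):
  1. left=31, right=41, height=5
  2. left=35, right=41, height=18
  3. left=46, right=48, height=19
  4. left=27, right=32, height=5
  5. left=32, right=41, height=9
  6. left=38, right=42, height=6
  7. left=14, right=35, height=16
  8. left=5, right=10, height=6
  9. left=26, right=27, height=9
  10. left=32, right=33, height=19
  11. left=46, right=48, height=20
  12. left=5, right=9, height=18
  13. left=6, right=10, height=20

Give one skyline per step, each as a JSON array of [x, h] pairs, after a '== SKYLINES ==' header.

== SKYLINES ==
[[31,5],[41,0]]
[[31,5],[35,18],[41,0]]
[[31,5],[35,18],[41,0],[46,19],[48,0]]
[[27,5],[35,18],[41,0],[46,19],[48,0]]
[[27,5],[32,9],[35,18],[41,0],[46,19],[48,0]]
[[27,5],[32,9],[35,18],[41,6],[42,0],[46,19],[48,0]]
[[14,16],[35,18],[41,6],[42,0],[46,19],[48,0]]
[[5,6],[10,0],[14,16],[35,18],[41,6],[42,0],[46,19],[48,0]]
[[5,6],[10,0],[14,16],[35,18],[41,6],[42,0],[46,19],[48,0]]
[[5,6],[10,0],[14,16],[32,19],[33,16],[35,18],[41,6],[42,0],[46,19],[48,0]]
[[5,6],[10,0],[14,16],[32,19],[33,16],[35,18],[41,6],[42,0],[46,20],[48,0]]
[[5,18],[9,6],[10,0],[14,16],[32,19],[33,16],[35,18],[41,6],[42,0],[46,20],[48,0]]
[[5,18],[6,20],[10,0],[14,16],[32,19],[33,16],[35,18],[41,6],[42,0],[46,20],[48,0]]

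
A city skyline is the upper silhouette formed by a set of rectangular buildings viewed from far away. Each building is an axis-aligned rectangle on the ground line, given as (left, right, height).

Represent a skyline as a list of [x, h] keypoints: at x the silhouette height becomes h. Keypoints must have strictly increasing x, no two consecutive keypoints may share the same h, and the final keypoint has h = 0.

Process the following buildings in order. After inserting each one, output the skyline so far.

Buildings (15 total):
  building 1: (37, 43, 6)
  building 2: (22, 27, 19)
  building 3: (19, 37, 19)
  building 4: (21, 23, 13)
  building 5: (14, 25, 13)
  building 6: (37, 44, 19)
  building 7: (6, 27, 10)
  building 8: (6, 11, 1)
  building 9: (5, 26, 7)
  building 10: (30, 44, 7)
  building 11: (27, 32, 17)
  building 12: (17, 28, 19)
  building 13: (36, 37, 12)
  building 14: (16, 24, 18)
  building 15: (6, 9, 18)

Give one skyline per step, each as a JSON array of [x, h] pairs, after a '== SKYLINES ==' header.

== SKYLINES ==
[[37,6],[43,0]]
[[22,19],[27,0],[37,6],[43,0]]
[[19,19],[37,6],[43,0]]
[[19,19],[37,6],[43,0]]
[[14,13],[19,19],[37,6],[43,0]]
[[14,13],[19,19],[44,0]]
[[6,10],[14,13],[19,19],[44,0]]
[[6,10],[14,13],[19,19],[44,0]]
[[5,7],[6,10],[14,13],[19,19],[44,0]]
[[5,7],[6,10],[14,13],[19,19],[44,0]]
[[5,7],[6,10],[14,13],[19,19],[44,0]]
[[5,7],[6,10],[14,13],[17,19],[44,0]]
[[5,7],[6,10],[14,13],[17,19],[44,0]]
[[5,7],[6,10],[14,13],[16,18],[17,19],[44,0]]
[[5,7],[6,18],[9,10],[14,13],[16,18],[17,19],[44,0]]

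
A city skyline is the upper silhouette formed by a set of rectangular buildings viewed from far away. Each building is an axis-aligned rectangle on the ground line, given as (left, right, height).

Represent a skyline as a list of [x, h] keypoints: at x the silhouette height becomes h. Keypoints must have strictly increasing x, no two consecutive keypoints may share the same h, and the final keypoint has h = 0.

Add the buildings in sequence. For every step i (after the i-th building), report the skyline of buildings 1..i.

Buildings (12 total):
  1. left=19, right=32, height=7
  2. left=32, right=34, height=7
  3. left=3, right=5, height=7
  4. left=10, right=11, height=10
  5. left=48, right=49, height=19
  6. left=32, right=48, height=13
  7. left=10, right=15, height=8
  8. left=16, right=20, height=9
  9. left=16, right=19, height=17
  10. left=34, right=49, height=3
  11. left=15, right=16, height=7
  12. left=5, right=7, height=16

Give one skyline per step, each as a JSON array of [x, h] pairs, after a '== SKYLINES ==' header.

== SKYLINES ==
[[19,7],[32,0]]
[[19,7],[34,0]]
[[3,7],[5,0],[19,7],[34,0]]
[[3,7],[5,0],[10,10],[11,0],[19,7],[34,0]]
[[3,7],[5,0],[10,10],[11,0],[19,7],[34,0],[48,19],[49,0]]
[[3,7],[5,0],[10,10],[11,0],[19,7],[32,13],[48,19],[49,0]]
[[3,7],[5,0],[10,10],[11,8],[15,0],[19,7],[32,13],[48,19],[49,0]]
[[3,7],[5,0],[10,10],[11,8],[15,0],[16,9],[20,7],[32,13],[48,19],[49,0]]
[[3,7],[5,0],[10,10],[11,8],[15,0],[16,17],[19,9],[20,7],[32,13],[48,19],[49,0]]
[[3,7],[5,0],[10,10],[11,8],[15,0],[16,17],[19,9],[20,7],[32,13],[48,19],[49,0]]
[[3,7],[5,0],[10,10],[11,8],[15,7],[16,17],[19,9],[20,7],[32,13],[48,19],[49,0]]
[[3,7],[5,16],[7,0],[10,10],[11,8],[15,7],[16,17],[19,9],[20,7],[32,13],[48,19],[49,0]]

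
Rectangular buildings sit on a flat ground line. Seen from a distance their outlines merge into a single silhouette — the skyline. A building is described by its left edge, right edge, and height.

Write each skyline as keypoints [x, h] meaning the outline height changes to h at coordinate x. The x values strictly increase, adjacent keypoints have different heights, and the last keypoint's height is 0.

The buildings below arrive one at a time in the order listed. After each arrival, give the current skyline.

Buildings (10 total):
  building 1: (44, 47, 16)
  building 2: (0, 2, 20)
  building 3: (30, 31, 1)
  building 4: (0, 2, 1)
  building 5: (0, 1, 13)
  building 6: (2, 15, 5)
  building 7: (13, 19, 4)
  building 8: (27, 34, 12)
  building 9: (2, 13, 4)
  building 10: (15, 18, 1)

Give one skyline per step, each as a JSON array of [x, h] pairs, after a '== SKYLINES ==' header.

== SKYLINES ==
[[44,16],[47,0]]
[[0,20],[2,0],[44,16],[47,0]]
[[0,20],[2,0],[30,1],[31,0],[44,16],[47,0]]
[[0,20],[2,0],[30,1],[31,0],[44,16],[47,0]]
[[0,20],[2,0],[30,1],[31,0],[44,16],[47,0]]
[[0,20],[2,5],[15,0],[30,1],[31,0],[44,16],[47,0]]
[[0,20],[2,5],[15,4],[19,0],[30,1],[31,0],[44,16],[47,0]]
[[0,20],[2,5],[15,4],[19,0],[27,12],[34,0],[44,16],[47,0]]
[[0,20],[2,5],[15,4],[19,0],[27,12],[34,0],[44,16],[47,0]]
[[0,20],[2,5],[15,4],[19,0],[27,12],[34,0],[44,16],[47,0]]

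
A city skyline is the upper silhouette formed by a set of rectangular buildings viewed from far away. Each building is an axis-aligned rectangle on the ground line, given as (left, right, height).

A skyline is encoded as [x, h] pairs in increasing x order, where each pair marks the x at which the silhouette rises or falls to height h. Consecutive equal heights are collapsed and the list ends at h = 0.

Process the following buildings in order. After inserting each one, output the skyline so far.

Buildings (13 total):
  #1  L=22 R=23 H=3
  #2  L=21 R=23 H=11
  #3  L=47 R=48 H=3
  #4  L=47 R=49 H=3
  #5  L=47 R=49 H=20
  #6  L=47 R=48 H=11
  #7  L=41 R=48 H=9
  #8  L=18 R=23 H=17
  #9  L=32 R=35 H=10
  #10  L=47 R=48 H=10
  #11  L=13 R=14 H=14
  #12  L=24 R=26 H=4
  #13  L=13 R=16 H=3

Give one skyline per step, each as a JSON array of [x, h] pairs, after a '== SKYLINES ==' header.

== SKYLINES ==
[[22,3],[23,0]]
[[21,11],[23,0]]
[[21,11],[23,0],[47,3],[48,0]]
[[21,11],[23,0],[47,3],[49,0]]
[[21,11],[23,0],[47,20],[49,0]]
[[21,11],[23,0],[47,20],[49,0]]
[[21,11],[23,0],[41,9],[47,20],[49,0]]
[[18,17],[23,0],[41,9],[47,20],[49,0]]
[[18,17],[23,0],[32,10],[35,0],[41,9],[47,20],[49,0]]
[[18,17],[23,0],[32,10],[35,0],[41,9],[47,20],[49,0]]
[[13,14],[14,0],[18,17],[23,0],[32,10],[35,0],[41,9],[47,20],[49,0]]
[[13,14],[14,0],[18,17],[23,0],[24,4],[26,0],[32,10],[35,0],[41,9],[47,20],[49,0]]
[[13,14],[14,3],[16,0],[18,17],[23,0],[24,4],[26,0],[32,10],[35,0],[41,9],[47,20],[49,0]]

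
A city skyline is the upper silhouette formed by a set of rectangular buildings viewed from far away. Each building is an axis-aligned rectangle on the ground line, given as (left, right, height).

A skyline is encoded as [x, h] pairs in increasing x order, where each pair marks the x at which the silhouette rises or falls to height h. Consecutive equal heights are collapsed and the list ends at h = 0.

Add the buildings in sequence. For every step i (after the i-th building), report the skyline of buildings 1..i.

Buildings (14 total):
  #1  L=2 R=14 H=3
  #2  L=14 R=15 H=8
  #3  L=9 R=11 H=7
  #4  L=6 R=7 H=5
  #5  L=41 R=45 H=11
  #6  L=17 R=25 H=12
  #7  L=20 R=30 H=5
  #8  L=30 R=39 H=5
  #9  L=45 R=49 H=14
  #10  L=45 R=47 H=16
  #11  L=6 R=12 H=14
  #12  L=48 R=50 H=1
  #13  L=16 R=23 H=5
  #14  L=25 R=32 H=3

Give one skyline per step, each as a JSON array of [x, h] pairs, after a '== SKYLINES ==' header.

== SKYLINES ==
[[2,3],[14,0]]
[[2,3],[14,8],[15,0]]
[[2,3],[9,7],[11,3],[14,8],[15,0]]
[[2,3],[6,5],[7,3],[9,7],[11,3],[14,8],[15,0]]
[[2,3],[6,5],[7,3],[9,7],[11,3],[14,8],[15,0],[41,11],[45,0]]
[[2,3],[6,5],[7,3],[9,7],[11,3],[14,8],[15,0],[17,12],[25,0],[41,11],[45,0]]
[[2,3],[6,5],[7,3],[9,7],[11,3],[14,8],[15,0],[17,12],[25,5],[30,0],[41,11],[45,0]]
[[2,3],[6,5],[7,3],[9,7],[11,3],[14,8],[15,0],[17,12],[25,5],[39,0],[41,11],[45,0]]
[[2,3],[6,5],[7,3],[9,7],[11,3],[14,8],[15,0],[17,12],[25,5],[39,0],[41,11],[45,14],[49,0]]
[[2,3],[6,5],[7,3],[9,7],[11,3],[14,8],[15,0],[17,12],[25,5],[39,0],[41,11],[45,16],[47,14],[49,0]]
[[2,3],[6,14],[12,3],[14,8],[15,0],[17,12],[25,5],[39,0],[41,11],[45,16],[47,14],[49,0]]
[[2,3],[6,14],[12,3],[14,8],[15,0],[17,12],[25,5],[39,0],[41,11],[45,16],[47,14],[49,1],[50,0]]
[[2,3],[6,14],[12,3],[14,8],[15,0],[16,5],[17,12],[25,5],[39,0],[41,11],[45,16],[47,14],[49,1],[50,0]]
[[2,3],[6,14],[12,3],[14,8],[15,0],[16,5],[17,12],[25,5],[39,0],[41,11],[45,16],[47,14],[49,1],[50,0]]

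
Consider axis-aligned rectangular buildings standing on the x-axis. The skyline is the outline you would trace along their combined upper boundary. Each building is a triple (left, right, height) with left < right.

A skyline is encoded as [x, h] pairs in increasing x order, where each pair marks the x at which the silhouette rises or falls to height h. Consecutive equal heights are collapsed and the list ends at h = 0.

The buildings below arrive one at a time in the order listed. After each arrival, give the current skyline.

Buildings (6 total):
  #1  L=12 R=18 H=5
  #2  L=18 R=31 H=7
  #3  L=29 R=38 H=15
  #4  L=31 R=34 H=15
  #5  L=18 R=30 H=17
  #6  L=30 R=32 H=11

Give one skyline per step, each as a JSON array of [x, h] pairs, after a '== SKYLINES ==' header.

== SKYLINES ==
[[12,5],[18,0]]
[[12,5],[18,7],[31,0]]
[[12,5],[18,7],[29,15],[38,0]]
[[12,5],[18,7],[29,15],[38,0]]
[[12,5],[18,17],[30,15],[38,0]]
[[12,5],[18,17],[30,15],[38,0]]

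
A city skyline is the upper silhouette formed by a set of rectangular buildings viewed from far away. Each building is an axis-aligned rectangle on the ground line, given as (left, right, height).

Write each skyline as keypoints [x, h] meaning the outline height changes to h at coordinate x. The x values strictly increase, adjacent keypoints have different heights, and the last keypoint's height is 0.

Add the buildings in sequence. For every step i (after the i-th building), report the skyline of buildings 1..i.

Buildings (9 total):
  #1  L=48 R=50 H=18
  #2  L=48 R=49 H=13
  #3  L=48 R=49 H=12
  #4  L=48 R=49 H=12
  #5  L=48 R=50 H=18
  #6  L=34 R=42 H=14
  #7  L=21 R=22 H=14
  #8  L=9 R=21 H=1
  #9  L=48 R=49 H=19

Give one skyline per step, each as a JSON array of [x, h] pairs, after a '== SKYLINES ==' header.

== SKYLINES ==
[[48,18],[50,0]]
[[48,18],[50,0]]
[[48,18],[50,0]]
[[48,18],[50,0]]
[[48,18],[50,0]]
[[34,14],[42,0],[48,18],[50,0]]
[[21,14],[22,0],[34,14],[42,0],[48,18],[50,0]]
[[9,1],[21,14],[22,0],[34,14],[42,0],[48,18],[50,0]]
[[9,1],[21,14],[22,0],[34,14],[42,0],[48,19],[49,18],[50,0]]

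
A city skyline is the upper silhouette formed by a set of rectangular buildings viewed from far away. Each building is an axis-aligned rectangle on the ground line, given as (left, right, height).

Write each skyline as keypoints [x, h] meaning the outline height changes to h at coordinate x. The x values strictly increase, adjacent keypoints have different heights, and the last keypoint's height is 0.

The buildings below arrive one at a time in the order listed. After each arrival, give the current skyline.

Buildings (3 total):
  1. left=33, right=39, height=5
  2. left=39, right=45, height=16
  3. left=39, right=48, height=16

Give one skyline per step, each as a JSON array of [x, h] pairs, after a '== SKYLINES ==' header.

== SKYLINES ==
[[33,5],[39,0]]
[[33,5],[39,16],[45,0]]
[[33,5],[39,16],[48,0]]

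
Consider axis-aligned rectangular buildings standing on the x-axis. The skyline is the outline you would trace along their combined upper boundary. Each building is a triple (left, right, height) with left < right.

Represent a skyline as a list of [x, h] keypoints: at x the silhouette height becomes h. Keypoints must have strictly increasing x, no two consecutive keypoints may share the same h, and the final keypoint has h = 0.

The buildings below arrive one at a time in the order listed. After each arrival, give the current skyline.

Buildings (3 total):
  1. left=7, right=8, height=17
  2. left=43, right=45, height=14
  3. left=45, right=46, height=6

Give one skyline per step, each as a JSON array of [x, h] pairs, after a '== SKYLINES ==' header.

== SKYLINES ==
[[7,17],[8,0]]
[[7,17],[8,0],[43,14],[45,0]]
[[7,17],[8,0],[43,14],[45,6],[46,0]]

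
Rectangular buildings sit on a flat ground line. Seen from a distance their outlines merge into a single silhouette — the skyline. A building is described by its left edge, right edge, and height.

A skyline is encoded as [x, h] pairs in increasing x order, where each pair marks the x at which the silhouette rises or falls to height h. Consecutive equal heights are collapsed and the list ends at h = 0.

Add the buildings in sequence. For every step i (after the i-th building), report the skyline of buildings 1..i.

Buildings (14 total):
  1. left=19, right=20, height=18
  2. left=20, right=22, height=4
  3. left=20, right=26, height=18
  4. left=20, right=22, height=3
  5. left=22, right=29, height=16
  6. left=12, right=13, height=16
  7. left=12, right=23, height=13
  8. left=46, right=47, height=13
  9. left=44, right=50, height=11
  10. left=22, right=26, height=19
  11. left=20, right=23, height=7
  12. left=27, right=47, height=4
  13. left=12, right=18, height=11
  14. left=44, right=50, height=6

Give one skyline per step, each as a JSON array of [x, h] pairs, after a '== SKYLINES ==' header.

== SKYLINES ==
[[19,18],[20,0]]
[[19,18],[20,4],[22,0]]
[[19,18],[26,0]]
[[19,18],[26,0]]
[[19,18],[26,16],[29,0]]
[[12,16],[13,0],[19,18],[26,16],[29,0]]
[[12,16],[13,13],[19,18],[26,16],[29,0]]
[[12,16],[13,13],[19,18],[26,16],[29,0],[46,13],[47,0]]
[[12,16],[13,13],[19,18],[26,16],[29,0],[44,11],[46,13],[47,11],[50,0]]
[[12,16],[13,13],[19,18],[22,19],[26,16],[29,0],[44,11],[46,13],[47,11],[50,0]]
[[12,16],[13,13],[19,18],[22,19],[26,16],[29,0],[44,11],[46,13],[47,11],[50,0]]
[[12,16],[13,13],[19,18],[22,19],[26,16],[29,4],[44,11],[46,13],[47,11],[50,0]]
[[12,16],[13,13],[19,18],[22,19],[26,16],[29,4],[44,11],[46,13],[47,11],[50,0]]
[[12,16],[13,13],[19,18],[22,19],[26,16],[29,4],[44,11],[46,13],[47,11],[50,0]]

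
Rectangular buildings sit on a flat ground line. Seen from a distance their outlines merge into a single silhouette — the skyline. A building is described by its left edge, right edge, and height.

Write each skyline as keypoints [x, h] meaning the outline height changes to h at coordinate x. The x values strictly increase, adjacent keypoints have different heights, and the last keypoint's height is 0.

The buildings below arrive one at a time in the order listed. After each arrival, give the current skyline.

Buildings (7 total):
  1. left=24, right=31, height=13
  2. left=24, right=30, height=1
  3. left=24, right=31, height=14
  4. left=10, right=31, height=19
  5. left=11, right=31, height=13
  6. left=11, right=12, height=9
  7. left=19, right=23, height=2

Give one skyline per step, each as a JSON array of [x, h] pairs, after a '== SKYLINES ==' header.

== SKYLINES ==
[[24,13],[31,0]]
[[24,13],[31,0]]
[[24,14],[31,0]]
[[10,19],[31,0]]
[[10,19],[31,0]]
[[10,19],[31,0]]
[[10,19],[31,0]]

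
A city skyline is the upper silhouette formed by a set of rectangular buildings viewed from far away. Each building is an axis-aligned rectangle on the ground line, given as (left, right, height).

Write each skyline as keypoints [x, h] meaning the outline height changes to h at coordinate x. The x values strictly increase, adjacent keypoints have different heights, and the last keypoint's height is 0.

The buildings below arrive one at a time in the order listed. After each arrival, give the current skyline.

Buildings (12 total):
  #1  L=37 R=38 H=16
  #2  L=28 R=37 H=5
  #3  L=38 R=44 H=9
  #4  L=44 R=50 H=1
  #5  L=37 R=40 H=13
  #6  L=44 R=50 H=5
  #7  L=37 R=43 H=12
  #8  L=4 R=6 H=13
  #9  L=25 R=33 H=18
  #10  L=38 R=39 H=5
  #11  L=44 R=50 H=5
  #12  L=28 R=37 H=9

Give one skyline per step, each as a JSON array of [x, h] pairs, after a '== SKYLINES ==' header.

== SKYLINES ==
[[37,16],[38,0]]
[[28,5],[37,16],[38,0]]
[[28,5],[37,16],[38,9],[44,0]]
[[28,5],[37,16],[38,9],[44,1],[50,0]]
[[28,5],[37,16],[38,13],[40,9],[44,1],[50,0]]
[[28,5],[37,16],[38,13],[40,9],[44,5],[50,0]]
[[28,5],[37,16],[38,13],[40,12],[43,9],[44,5],[50,0]]
[[4,13],[6,0],[28,5],[37,16],[38,13],[40,12],[43,9],[44,5],[50,0]]
[[4,13],[6,0],[25,18],[33,5],[37,16],[38,13],[40,12],[43,9],[44,5],[50,0]]
[[4,13],[6,0],[25,18],[33,5],[37,16],[38,13],[40,12],[43,9],[44,5],[50,0]]
[[4,13],[6,0],[25,18],[33,5],[37,16],[38,13],[40,12],[43,9],[44,5],[50,0]]
[[4,13],[6,0],[25,18],[33,9],[37,16],[38,13],[40,12],[43,9],[44,5],[50,0]]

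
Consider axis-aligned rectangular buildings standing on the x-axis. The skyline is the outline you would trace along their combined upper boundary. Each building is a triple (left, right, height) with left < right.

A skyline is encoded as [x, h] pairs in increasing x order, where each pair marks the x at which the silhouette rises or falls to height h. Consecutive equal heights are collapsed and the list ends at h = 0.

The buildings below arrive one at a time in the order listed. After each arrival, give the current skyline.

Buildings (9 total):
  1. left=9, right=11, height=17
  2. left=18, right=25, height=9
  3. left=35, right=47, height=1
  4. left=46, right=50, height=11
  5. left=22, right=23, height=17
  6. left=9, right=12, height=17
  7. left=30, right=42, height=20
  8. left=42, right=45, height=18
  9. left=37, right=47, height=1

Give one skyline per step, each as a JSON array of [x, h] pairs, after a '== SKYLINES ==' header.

== SKYLINES ==
[[9,17],[11,0]]
[[9,17],[11,0],[18,9],[25,0]]
[[9,17],[11,0],[18,9],[25,0],[35,1],[47,0]]
[[9,17],[11,0],[18,9],[25,0],[35,1],[46,11],[50,0]]
[[9,17],[11,0],[18,9],[22,17],[23,9],[25,0],[35,1],[46,11],[50,0]]
[[9,17],[12,0],[18,9],[22,17],[23,9],[25,0],[35,1],[46,11],[50,0]]
[[9,17],[12,0],[18,9],[22,17],[23,9],[25,0],[30,20],[42,1],[46,11],[50,0]]
[[9,17],[12,0],[18,9],[22,17],[23,9],[25,0],[30,20],[42,18],[45,1],[46,11],[50,0]]
[[9,17],[12,0],[18,9],[22,17],[23,9],[25,0],[30,20],[42,18],[45,1],[46,11],[50,0]]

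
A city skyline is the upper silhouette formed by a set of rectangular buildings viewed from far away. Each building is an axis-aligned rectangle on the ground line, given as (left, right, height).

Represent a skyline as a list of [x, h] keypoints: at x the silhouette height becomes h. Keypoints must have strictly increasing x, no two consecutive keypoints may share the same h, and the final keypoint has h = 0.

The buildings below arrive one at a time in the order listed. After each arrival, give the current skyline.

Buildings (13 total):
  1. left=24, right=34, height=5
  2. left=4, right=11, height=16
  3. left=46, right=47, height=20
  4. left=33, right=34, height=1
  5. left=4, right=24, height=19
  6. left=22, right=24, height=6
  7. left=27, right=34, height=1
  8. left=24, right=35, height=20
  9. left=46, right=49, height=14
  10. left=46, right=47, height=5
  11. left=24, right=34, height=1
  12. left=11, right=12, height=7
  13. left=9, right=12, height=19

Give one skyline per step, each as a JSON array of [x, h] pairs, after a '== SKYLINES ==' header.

== SKYLINES ==
[[24,5],[34,0]]
[[4,16],[11,0],[24,5],[34,0]]
[[4,16],[11,0],[24,5],[34,0],[46,20],[47,0]]
[[4,16],[11,0],[24,5],[34,0],[46,20],[47,0]]
[[4,19],[24,5],[34,0],[46,20],[47,0]]
[[4,19],[24,5],[34,0],[46,20],[47,0]]
[[4,19],[24,5],[34,0],[46,20],[47,0]]
[[4,19],[24,20],[35,0],[46,20],[47,0]]
[[4,19],[24,20],[35,0],[46,20],[47,14],[49,0]]
[[4,19],[24,20],[35,0],[46,20],[47,14],[49,0]]
[[4,19],[24,20],[35,0],[46,20],[47,14],[49,0]]
[[4,19],[24,20],[35,0],[46,20],[47,14],[49,0]]
[[4,19],[24,20],[35,0],[46,20],[47,14],[49,0]]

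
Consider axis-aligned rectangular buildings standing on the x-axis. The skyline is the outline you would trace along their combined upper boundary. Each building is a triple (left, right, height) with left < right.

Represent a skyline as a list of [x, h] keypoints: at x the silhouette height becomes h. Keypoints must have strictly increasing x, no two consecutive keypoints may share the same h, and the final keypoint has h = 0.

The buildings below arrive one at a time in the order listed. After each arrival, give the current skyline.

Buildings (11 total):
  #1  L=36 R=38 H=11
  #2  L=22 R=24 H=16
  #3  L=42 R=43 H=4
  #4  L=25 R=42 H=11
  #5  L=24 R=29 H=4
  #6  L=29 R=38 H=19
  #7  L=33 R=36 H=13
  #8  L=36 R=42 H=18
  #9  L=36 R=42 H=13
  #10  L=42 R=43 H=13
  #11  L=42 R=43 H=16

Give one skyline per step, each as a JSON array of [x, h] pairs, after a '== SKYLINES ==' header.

== SKYLINES ==
[[36,11],[38,0]]
[[22,16],[24,0],[36,11],[38,0]]
[[22,16],[24,0],[36,11],[38,0],[42,4],[43,0]]
[[22,16],[24,0],[25,11],[42,4],[43,0]]
[[22,16],[24,4],[25,11],[42,4],[43,0]]
[[22,16],[24,4],[25,11],[29,19],[38,11],[42,4],[43,0]]
[[22,16],[24,4],[25,11],[29,19],[38,11],[42,4],[43,0]]
[[22,16],[24,4],[25,11],[29,19],[38,18],[42,4],[43,0]]
[[22,16],[24,4],[25,11],[29,19],[38,18],[42,4],[43,0]]
[[22,16],[24,4],[25,11],[29,19],[38,18],[42,13],[43,0]]
[[22,16],[24,4],[25,11],[29,19],[38,18],[42,16],[43,0]]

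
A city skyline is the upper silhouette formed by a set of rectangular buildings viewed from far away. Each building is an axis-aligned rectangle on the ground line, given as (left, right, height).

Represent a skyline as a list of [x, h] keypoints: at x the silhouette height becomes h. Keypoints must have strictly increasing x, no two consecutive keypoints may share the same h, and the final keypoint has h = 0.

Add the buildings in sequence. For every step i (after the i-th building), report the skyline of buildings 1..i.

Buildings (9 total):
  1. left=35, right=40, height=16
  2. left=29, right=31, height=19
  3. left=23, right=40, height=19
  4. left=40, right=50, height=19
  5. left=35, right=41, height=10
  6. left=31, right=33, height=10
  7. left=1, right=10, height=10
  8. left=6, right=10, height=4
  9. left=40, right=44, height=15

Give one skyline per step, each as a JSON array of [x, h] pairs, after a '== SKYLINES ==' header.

== SKYLINES ==
[[35,16],[40,0]]
[[29,19],[31,0],[35,16],[40,0]]
[[23,19],[40,0]]
[[23,19],[50,0]]
[[23,19],[50,0]]
[[23,19],[50,0]]
[[1,10],[10,0],[23,19],[50,0]]
[[1,10],[10,0],[23,19],[50,0]]
[[1,10],[10,0],[23,19],[50,0]]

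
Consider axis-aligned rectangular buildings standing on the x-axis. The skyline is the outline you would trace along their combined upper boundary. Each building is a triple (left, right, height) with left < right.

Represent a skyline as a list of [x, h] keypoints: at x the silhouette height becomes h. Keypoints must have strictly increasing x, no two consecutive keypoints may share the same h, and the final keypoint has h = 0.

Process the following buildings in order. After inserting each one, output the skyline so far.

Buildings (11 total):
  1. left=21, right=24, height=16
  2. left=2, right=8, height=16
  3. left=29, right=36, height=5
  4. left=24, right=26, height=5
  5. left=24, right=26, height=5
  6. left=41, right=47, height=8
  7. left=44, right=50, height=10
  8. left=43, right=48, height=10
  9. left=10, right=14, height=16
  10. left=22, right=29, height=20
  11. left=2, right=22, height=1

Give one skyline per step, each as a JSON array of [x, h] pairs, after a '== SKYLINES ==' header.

== SKYLINES ==
[[21,16],[24,0]]
[[2,16],[8,0],[21,16],[24,0]]
[[2,16],[8,0],[21,16],[24,0],[29,5],[36,0]]
[[2,16],[8,0],[21,16],[24,5],[26,0],[29,5],[36,0]]
[[2,16],[8,0],[21,16],[24,5],[26,0],[29,5],[36,0]]
[[2,16],[8,0],[21,16],[24,5],[26,0],[29,5],[36,0],[41,8],[47,0]]
[[2,16],[8,0],[21,16],[24,5],[26,0],[29,5],[36,0],[41,8],[44,10],[50,0]]
[[2,16],[8,0],[21,16],[24,5],[26,0],[29,5],[36,0],[41,8],[43,10],[50,0]]
[[2,16],[8,0],[10,16],[14,0],[21,16],[24,5],[26,0],[29,5],[36,0],[41,8],[43,10],[50,0]]
[[2,16],[8,0],[10,16],[14,0],[21,16],[22,20],[29,5],[36,0],[41,8],[43,10],[50,0]]
[[2,16],[8,1],[10,16],[14,1],[21,16],[22,20],[29,5],[36,0],[41,8],[43,10],[50,0]]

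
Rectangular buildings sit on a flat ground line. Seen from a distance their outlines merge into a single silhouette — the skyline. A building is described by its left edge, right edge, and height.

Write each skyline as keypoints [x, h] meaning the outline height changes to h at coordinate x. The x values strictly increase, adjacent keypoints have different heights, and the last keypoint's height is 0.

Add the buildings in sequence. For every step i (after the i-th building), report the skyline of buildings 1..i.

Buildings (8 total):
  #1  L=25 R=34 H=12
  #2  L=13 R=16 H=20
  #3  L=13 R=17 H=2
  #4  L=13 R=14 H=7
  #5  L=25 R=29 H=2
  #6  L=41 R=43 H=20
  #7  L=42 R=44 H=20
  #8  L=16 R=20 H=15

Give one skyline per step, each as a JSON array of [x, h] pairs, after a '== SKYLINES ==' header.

== SKYLINES ==
[[25,12],[34,0]]
[[13,20],[16,0],[25,12],[34,0]]
[[13,20],[16,2],[17,0],[25,12],[34,0]]
[[13,20],[16,2],[17,0],[25,12],[34,0]]
[[13,20],[16,2],[17,0],[25,12],[34,0]]
[[13,20],[16,2],[17,0],[25,12],[34,0],[41,20],[43,0]]
[[13,20],[16,2],[17,0],[25,12],[34,0],[41,20],[44,0]]
[[13,20],[16,15],[20,0],[25,12],[34,0],[41,20],[44,0]]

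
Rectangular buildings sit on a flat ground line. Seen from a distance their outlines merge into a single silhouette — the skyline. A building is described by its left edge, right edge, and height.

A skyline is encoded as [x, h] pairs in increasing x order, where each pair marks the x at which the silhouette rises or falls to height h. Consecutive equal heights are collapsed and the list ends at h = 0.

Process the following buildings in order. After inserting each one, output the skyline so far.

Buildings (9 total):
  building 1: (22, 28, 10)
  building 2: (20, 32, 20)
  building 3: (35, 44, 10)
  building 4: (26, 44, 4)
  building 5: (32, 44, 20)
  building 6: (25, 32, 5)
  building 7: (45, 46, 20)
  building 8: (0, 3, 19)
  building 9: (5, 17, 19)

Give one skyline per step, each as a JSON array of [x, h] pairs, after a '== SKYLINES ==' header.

== SKYLINES ==
[[22,10],[28,0]]
[[20,20],[32,0]]
[[20,20],[32,0],[35,10],[44,0]]
[[20,20],[32,4],[35,10],[44,0]]
[[20,20],[44,0]]
[[20,20],[44,0]]
[[20,20],[44,0],[45,20],[46,0]]
[[0,19],[3,0],[20,20],[44,0],[45,20],[46,0]]
[[0,19],[3,0],[5,19],[17,0],[20,20],[44,0],[45,20],[46,0]]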